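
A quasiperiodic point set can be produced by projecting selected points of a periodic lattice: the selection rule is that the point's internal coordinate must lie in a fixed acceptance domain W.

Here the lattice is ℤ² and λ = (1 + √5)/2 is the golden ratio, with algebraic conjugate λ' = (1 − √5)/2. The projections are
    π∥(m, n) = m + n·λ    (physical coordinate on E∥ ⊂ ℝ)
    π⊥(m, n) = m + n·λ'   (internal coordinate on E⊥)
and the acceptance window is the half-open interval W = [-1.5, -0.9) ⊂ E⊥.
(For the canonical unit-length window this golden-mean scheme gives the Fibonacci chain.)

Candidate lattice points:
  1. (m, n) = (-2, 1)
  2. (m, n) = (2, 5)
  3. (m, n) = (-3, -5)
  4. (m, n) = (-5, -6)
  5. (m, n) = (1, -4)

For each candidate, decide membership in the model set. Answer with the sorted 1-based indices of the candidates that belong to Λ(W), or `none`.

λ' = (1−√5)/2 ≈ -0.618034.
[1] lift (-2,1): star map gives -2.618034; window check -1.5 ≤ -2.618034 < -0.9 is false → out
[2] lift (2,5): star map gives -1.090170; window check -1.5 ≤ -1.090170 < -0.9 is true → IN Λ
[3] lift (-3,-5): star map gives 0.090170; window check -1.5 ≤ 0.090170 < -0.9 is false → out
[4] lift (-5,-6): star map gives -1.291796; window check -1.5 ≤ -1.291796 < -0.9 is true → IN Λ
[5] lift (1,-4): star map gives 3.472136; window check -1.5 ≤ 3.472136 < -0.9 is false → out

2, 4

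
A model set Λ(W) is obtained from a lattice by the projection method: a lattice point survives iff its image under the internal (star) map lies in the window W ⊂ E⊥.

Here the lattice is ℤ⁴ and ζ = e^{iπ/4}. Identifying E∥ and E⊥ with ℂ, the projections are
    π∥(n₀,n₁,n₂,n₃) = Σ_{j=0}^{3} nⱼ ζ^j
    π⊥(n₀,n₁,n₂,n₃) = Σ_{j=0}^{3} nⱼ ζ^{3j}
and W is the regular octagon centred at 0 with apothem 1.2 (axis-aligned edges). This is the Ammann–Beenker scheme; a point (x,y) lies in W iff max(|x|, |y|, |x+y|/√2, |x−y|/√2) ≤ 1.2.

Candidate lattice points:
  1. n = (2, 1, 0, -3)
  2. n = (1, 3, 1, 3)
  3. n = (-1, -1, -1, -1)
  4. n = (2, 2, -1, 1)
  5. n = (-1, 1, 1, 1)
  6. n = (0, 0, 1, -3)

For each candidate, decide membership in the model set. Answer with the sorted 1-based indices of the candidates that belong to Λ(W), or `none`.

3, 5

Internal map: ζ^{3j} for j=0..3 gives (1,0), (−√2/2,√2/2), (0,−1), (√2/2,√2/2).
#1 (2, 1, 0, -3): internal (-0.82843, -1.41421); octagon support 1.58579 vs apothem 1.2 → ∉ W
#2 (1, 3, 1, 3): internal (1.00000, 3.24264); octagon support 3.24264 vs apothem 1.2 → ∉ W
#3 (-1, -1, -1, -1): internal (-1.00000, -0.41421); octagon support 1.00000 vs apothem 1.2 → ∈ W
#4 (2, 2, -1, 1): internal (1.29289, 3.12132); octagon support 3.12132 vs apothem 1.2 → ∉ W
#5 (-1, 1, 1, 1): internal (-1.00000, 0.41421); octagon support 1.00000 vs apothem 1.2 → ∈ W
#6 (0, 0, 1, -3): internal (-2.12132, -3.12132); octagon support 3.70711 vs apothem 1.2 → ∉ W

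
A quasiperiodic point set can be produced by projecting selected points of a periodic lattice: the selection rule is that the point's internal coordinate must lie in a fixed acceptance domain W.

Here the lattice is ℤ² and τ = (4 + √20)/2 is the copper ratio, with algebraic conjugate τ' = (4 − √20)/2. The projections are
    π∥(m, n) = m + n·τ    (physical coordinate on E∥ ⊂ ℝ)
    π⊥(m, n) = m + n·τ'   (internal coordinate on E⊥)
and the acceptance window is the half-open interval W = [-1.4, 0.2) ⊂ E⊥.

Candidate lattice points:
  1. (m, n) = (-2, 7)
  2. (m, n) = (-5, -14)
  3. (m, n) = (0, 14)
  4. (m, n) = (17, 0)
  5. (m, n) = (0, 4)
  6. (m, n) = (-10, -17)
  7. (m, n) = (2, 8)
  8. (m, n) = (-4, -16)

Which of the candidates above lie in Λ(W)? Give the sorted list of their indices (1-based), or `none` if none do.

5, 7, 8

τ' = (4−√20)/2 ≈ -0.23607.
#1 (-2,7): internal coord -2 + (7)·τ' = -3.65248; -3.65248 ∉ [-1.4, 0.2) → out
#2 (-5,-14): internal coord -5 + (-14)·τ' = -1.69505; -1.69505 ∉ [-1.4, 0.2) → out
#3 (0,14): internal coord 0 + (14)·τ' = -3.30495; -3.30495 ∉ [-1.4, 0.2) → out
#4 (17,0): internal coord 17 + (0)·τ' = +17.00000; +17.00000 ∉ [-1.4, 0.2) → out
#5 (0,4): internal coord 0 + (4)·τ' = -0.94427; -0.94427 ∈ [-1.4, 0.2) → IN Λ
#6 (-10,-17): internal coord -10 + (-17)·τ' = -5.98684; -5.98684 ∉ [-1.4, 0.2) → out
#7 (2,8): internal coord 2 + (8)·τ' = +0.11146; +0.11146 ∈ [-1.4, 0.2) → IN Λ
#8 (-4,-16): internal coord -4 + (-16)·τ' = -0.22291; -0.22291 ∈ [-1.4, 0.2) → IN Λ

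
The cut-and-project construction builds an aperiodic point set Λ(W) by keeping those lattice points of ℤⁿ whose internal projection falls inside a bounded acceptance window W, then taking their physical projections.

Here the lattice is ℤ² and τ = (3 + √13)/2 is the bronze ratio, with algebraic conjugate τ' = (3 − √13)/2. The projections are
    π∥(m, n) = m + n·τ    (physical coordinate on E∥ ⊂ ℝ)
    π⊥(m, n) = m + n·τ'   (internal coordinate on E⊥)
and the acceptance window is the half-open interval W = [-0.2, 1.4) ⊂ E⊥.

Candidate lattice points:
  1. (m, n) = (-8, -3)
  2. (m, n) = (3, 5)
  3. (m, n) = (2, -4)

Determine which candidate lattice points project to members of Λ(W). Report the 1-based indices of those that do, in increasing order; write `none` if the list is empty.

none

Compute τ' = (3−√13)/2 = -0.3028, so π⊥(m,n) = m -0.3028·n.
candidate 1: (m,n)=(-8,-3) → π∥ = -8-3·τ ≈ -17.9083, π⊥ = -8-3·τ' ≈ -7.0917 ∉ [-0.2, 1.4) ⇒ out
candidate 2: (m,n)=(3,5) → π∥ = 3+5·τ ≈ 19.5139, π⊥ = 3+5·τ' ≈ 1.4861 ∉ [-0.2, 1.4) ⇒ out
candidate 3: (m,n)=(2,-4) → π∥ = 2-4·τ ≈ -11.2111, π⊥ = 2-4·τ' ≈ 3.2111 ∉ [-0.2, 1.4) ⇒ out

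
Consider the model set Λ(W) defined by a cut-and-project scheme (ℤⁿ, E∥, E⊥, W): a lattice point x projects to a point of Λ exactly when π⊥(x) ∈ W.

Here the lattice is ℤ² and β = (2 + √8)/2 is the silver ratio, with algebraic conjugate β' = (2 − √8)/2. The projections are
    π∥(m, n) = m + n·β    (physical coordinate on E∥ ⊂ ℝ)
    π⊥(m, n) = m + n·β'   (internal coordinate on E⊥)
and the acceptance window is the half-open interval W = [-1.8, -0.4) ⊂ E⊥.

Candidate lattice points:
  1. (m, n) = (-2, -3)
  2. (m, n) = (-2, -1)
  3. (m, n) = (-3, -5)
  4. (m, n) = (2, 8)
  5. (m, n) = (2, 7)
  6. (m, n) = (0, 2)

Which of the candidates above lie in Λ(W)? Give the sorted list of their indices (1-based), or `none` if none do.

1, 2, 3, 4, 5, 6

Numerically β ≈ 2.414214 and β' = −1/β ≈ -0.414214.
candidate 1: (m,n)=(-2,-3) → π∥ = -2-3·β ≈ -9.242641, π⊥ = -2-3·β' ≈ -0.757359 ∈ [-1.8, -0.4) ⇒ IN Λ
candidate 2: (m,n)=(-2,-1) → π∥ = -2-1·β ≈ -4.414214, π⊥ = -2-1·β' ≈ -1.585786 ∈ [-1.8, -0.4) ⇒ IN Λ
candidate 3: (m,n)=(-3,-5) → π∥ = -3-5·β ≈ -15.071068, π⊥ = -3-5·β' ≈ -0.928932 ∈ [-1.8, -0.4) ⇒ IN Λ
candidate 4: (m,n)=(2,8) → π∥ = 2+8·β ≈ 21.313708, π⊥ = 2+8·β' ≈ -1.313708 ∈ [-1.8, -0.4) ⇒ IN Λ
candidate 5: (m,n)=(2,7) → π∥ = 2+7·β ≈ 18.899495, π⊥ = 2+7·β' ≈ -0.899495 ∈ [-1.8, -0.4) ⇒ IN Λ
candidate 6: (m,n)=(0,2) → π∥ = 0+2·β ≈ 4.828427, π⊥ = 0+2·β' ≈ -0.828427 ∈ [-1.8, -0.4) ⇒ IN Λ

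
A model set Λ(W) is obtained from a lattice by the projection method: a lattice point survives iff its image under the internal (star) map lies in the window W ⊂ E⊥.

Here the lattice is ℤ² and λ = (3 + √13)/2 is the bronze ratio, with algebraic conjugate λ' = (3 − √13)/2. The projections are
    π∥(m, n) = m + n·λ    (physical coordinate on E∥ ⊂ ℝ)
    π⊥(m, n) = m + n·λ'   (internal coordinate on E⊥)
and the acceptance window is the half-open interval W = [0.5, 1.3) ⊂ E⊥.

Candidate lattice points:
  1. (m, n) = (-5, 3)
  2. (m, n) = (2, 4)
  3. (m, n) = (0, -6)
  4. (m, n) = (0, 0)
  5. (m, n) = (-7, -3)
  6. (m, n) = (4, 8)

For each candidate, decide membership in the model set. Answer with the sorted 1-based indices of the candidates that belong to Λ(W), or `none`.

2

Compute λ' = (3−√13)/2 = -0.302776, so π⊥(m,n) = m -0.302776·n.
[1] lift (-5,3): star map gives -5.908327; window check 0.5 ≤ -5.908327 < 1.3 is false → out
[2] lift (2,4): star map gives 0.788897; window check 0.5 ≤ 0.788897 < 1.3 is true → IN Λ
[3] lift (0,-6): star map gives 1.816654; window check 0.5 ≤ 1.816654 < 1.3 is false → out
[4] lift (0,0): star map gives 0.000000; window check 0.5 ≤ 0.000000 < 1.3 is false → out
[5] lift (-7,-3): star map gives -6.091673; window check 0.5 ≤ -6.091673 < 1.3 is false → out
[6] lift (4,8): star map gives 1.577795; window check 0.5 ≤ 1.577795 < 1.3 is false → out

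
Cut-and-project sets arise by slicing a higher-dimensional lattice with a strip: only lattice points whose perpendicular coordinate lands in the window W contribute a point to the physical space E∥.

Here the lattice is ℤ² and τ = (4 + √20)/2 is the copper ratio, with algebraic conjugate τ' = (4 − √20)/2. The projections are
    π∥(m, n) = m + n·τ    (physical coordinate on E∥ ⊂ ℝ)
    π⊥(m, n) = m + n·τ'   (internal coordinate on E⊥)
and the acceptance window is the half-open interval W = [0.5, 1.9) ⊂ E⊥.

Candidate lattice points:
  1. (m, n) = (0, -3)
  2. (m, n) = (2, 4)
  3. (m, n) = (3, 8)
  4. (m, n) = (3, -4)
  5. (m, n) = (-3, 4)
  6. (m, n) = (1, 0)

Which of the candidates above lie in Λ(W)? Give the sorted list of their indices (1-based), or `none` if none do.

Numerically τ ≈ 4.236068 and τ' = −1/τ ≈ -0.236068.
[1] lift (0,-3): star map gives 0.708204; window check 0.5 ≤ 0.708204 < 1.9 is true → IN Λ
[2] lift (2,4): star map gives 1.055728; window check 0.5 ≤ 1.055728 < 1.9 is true → IN Λ
[3] lift (3,8): star map gives 1.111456; window check 0.5 ≤ 1.111456 < 1.9 is true → IN Λ
[4] lift (3,-4): star map gives 3.944272; window check 0.5 ≤ 3.944272 < 1.9 is false → out
[5] lift (-3,4): star map gives -3.944272; window check 0.5 ≤ -3.944272 < 1.9 is false → out
[6] lift (1,0): star map gives 1.000000; window check 0.5 ≤ 1.000000 < 1.9 is true → IN Λ

1, 2, 3, 6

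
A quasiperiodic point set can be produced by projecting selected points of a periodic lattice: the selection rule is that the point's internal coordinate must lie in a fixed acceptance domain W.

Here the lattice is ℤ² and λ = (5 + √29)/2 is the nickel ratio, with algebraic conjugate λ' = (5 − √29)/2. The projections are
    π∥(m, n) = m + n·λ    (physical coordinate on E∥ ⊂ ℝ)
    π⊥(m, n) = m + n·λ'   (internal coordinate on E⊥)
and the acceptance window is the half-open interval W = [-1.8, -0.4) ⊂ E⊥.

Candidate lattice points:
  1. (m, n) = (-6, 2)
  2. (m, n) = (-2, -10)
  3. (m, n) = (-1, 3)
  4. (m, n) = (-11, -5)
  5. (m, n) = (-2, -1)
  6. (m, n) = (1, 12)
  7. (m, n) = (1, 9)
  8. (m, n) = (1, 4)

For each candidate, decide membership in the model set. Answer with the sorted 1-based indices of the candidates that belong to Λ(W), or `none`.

λ' = (5−√29)/2 ≈ -0.1926.
candidate 1: (m,n)=(-6,2) → π∥ = -6+2·λ ≈ 4.3852, π⊥ = -6+2·λ' ≈ -6.3852 ∉ [-1.8, -0.4) ⇒ out
candidate 2: (m,n)=(-2,-10) → π∥ = -2-10·λ ≈ -53.9258, π⊥ = -2-10·λ' ≈ -0.0742 ∉ [-1.8, -0.4) ⇒ out
candidate 3: (m,n)=(-1,3) → π∥ = -1+3·λ ≈ 14.5777, π⊥ = -1+3·λ' ≈ -1.5777 ∈ [-1.8, -0.4) ⇒ IN Λ
candidate 4: (m,n)=(-11,-5) → π∥ = -11-5·λ ≈ -36.9629, π⊥ = -11-5·λ' ≈ -10.0371 ∉ [-1.8, -0.4) ⇒ out
candidate 5: (m,n)=(-2,-1) → π∥ = -2-1·λ ≈ -7.1926, π⊥ = -2-1·λ' ≈ -1.8074 ∉ [-1.8, -0.4) ⇒ out
candidate 6: (m,n)=(1,12) → π∥ = 1+12·λ ≈ 63.3110, π⊥ = 1+12·λ' ≈ -1.3110 ∈ [-1.8, -0.4) ⇒ IN Λ
candidate 7: (m,n)=(1,9) → π∥ = 1+9·λ ≈ 47.7332, π⊥ = 1+9·λ' ≈ -0.7332 ∈ [-1.8, -0.4) ⇒ IN Λ
candidate 8: (m,n)=(1,4) → π∥ = 1+4·λ ≈ 21.7703, π⊥ = 1+4·λ' ≈ 0.2297 ∉ [-1.8, -0.4) ⇒ out

3, 6, 7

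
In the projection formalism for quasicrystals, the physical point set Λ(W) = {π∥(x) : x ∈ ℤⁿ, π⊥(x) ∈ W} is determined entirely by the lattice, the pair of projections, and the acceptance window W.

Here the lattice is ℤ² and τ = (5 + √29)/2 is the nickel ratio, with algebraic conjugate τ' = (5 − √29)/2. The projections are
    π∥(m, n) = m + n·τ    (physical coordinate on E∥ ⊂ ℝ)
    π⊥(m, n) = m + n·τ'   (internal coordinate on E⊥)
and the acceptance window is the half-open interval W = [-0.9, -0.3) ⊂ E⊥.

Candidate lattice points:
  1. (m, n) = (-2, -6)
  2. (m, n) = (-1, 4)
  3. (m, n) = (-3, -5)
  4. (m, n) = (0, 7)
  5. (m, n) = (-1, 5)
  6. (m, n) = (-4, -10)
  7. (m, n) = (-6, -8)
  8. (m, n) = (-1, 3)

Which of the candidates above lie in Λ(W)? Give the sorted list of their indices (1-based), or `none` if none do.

1

τ' = (5−√29)/2 ≈ -0.1926.
candidate 1: (m,n)=(-2,-6) → π∥ = -2-6·τ ≈ -33.1555, π⊥ = -2-6·τ' ≈ -0.8445 ∈ [-0.9, -0.3) ⇒ IN Λ
candidate 2: (m,n)=(-1,4) → π∥ = -1+4·τ ≈ 19.7703, π⊥ = -1+4·τ' ≈ -1.7703 ∉ [-0.9, -0.3) ⇒ out
candidate 3: (m,n)=(-3,-5) → π∥ = -3-5·τ ≈ -28.9629, π⊥ = -3-5·τ' ≈ -2.0371 ∉ [-0.9, -0.3) ⇒ out
candidate 4: (m,n)=(0,7) → π∥ = 0+7·τ ≈ 36.3481, π⊥ = 0+7·τ' ≈ -1.3481 ∉ [-0.9, -0.3) ⇒ out
candidate 5: (m,n)=(-1,5) → π∥ = -1+5·τ ≈ 24.9629, π⊥ = -1+5·τ' ≈ -1.9629 ∉ [-0.9, -0.3) ⇒ out
candidate 6: (m,n)=(-4,-10) → π∥ = -4-10·τ ≈ -55.9258, π⊥ = -4-10·τ' ≈ -2.0742 ∉ [-0.9, -0.3) ⇒ out
candidate 7: (m,n)=(-6,-8) → π∥ = -6-8·τ ≈ -47.5407, π⊥ = -6-8·τ' ≈ -4.4593 ∉ [-0.9, -0.3) ⇒ out
candidate 8: (m,n)=(-1,3) → π∥ = -1+3·τ ≈ 14.5777, π⊥ = -1+3·τ' ≈ -1.5777 ∉ [-0.9, -0.3) ⇒ out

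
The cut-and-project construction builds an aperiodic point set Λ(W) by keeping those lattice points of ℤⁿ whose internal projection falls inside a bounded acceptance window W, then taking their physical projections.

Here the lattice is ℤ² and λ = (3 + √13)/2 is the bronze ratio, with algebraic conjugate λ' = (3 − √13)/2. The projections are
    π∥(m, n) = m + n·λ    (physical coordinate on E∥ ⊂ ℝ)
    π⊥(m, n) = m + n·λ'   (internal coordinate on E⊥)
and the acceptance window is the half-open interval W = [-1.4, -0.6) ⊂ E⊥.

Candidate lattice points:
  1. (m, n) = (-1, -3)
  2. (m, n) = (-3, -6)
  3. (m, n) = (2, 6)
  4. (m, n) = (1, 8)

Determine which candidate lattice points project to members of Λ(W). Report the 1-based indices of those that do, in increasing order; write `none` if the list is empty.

Compute λ' = (3−√13)/2 = -0.302776, so π⊥(m,n) = m -0.302776·n.
candidate 1: (m,n)=(-1,-3) → π∥ = -1-3·λ ≈ -10.908327, π⊥ = -1-3·λ' ≈ -0.091673 ∉ [-1.4, -0.6) ⇒ out
candidate 2: (m,n)=(-3,-6) → π∥ = -3-6·λ ≈ -22.816654, π⊥ = -3-6·λ' ≈ -1.183346 ∈ [-1.4, -0.6) ⇒ IN Λ
candidate 3: (m,n)=(2,6) → π∥ = 2+6·λ ≈ 21.816654, π⊥ = 2+6·λ' ≈ 0.183346 ∉ [-1.4, -0.6) ⇒ out
candidate 4: (m,n)=(1,8) → π∥ = 1+8·λ ≈ 27.422205, π⊥ = 1+8·λ' ≈ -1.422205 ∉ [-1.4, -0.6) ⇒ out

2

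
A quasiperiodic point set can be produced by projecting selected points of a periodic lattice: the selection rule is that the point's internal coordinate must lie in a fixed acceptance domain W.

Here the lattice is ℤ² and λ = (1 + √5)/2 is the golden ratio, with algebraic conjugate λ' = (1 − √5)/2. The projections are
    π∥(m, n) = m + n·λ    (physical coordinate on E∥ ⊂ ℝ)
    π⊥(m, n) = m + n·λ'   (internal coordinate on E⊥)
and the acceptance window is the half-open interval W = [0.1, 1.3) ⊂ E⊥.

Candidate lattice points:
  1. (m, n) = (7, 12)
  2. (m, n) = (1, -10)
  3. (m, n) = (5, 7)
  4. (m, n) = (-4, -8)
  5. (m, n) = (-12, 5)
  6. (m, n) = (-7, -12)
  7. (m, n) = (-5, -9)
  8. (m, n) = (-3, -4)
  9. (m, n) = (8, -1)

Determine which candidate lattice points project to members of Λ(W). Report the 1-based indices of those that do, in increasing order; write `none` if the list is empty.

λ' = (1−√5)/2 ≈ -0.6180.
[1] lift (7,12): star map gives -0.4164; window check 0.1 ≤ -0.4164 < 1.3 is false → out
[2] lift (1,-10): star map gives 7.1803; window check 0.1 ≤ 7.1803 < 1.3 is false → out
[3] lift (5,7): star map gives 0.6738; window check 0.1 ≤ 0.6738 < 1.3 is true → IN Λ
[4] lift (-4,-8): star map gives 0.9443; window check 0.1 ≤ 0.9443 < 1.3 is true → IN Λ
[5] lift (-12,5): star map gives -15.0902; window check 0.1 ≤ -15.0902 < 1.3 is false → out
[6] lift (-7,-12): star map gives 0.4164; window check 0.1 ≤ 0.4164 < 1.3 is true → IN Λ
[7] lift (-5,-9): star map gives 0.5623; window check 0.1 ≤ 0.5623 < 1.3 is true → IN Λ
[8] lift (-3,-4): star map gives -0.5279; window check 0.1 ≤ -0.5279 < 1.3 is false → out
[9] lift (8,-1): star map gives 8.6180; window check 0.1 ≤ 8.6180 < 1.3 is false → out

3, 4, 6, 7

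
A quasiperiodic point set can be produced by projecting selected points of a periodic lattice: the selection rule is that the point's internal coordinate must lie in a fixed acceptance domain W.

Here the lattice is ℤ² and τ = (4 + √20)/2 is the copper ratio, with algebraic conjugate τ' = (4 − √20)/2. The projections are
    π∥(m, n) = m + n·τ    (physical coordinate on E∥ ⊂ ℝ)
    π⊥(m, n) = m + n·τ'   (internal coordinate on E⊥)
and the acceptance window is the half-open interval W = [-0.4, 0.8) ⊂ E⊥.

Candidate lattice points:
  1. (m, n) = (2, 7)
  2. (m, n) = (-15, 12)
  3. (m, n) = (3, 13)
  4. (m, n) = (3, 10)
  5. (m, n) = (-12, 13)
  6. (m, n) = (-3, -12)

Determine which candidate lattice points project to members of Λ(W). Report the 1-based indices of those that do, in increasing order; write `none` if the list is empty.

1, 3, 4, 6

τ' = (4−√20)/2 ≈ -0.23607.
[1] lift (2,7): star map gives 0.34752; window check -0.4 ≤ 0.34752 < 0.8 is true → IN Λ
[2] lift (-15,12): star map gives -17.83282; window check -0.4 ≤ -17.83282 < 0.8 is false → out
[3] lift (3,13): star map gives -0.06888; window check -0.4 ≤ -0.06888 < 0.8 is true → IN Λ
[4] lift (3,10): star map gives 0.63932; window check -0.4 ≤ 0.63932 < 0.8 is true → IN Λ
[5] lift (-12,13): star map gives -15.06888; window check -0.4 ≤ -15.06888 < 0.8 is false → out
[6] lift (-3,-12): star map gives -0.16718; window check -0.4 ≤ -0.16718 < 0.8 is true → IN Λ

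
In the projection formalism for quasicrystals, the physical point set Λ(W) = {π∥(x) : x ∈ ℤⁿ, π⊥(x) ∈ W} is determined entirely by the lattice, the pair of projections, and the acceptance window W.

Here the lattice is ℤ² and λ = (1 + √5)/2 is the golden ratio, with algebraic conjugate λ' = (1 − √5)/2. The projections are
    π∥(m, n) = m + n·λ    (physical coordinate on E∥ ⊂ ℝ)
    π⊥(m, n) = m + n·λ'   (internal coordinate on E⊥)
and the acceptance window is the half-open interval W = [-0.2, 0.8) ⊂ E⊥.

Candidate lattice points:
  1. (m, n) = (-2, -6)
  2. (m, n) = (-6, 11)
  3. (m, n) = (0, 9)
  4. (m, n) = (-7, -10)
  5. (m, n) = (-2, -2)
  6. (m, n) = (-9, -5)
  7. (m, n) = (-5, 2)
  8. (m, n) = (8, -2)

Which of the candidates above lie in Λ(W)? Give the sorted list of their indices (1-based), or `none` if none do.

none

Compute λ' = (1−√5)/2 = -0.61803, so π⊥(m,n) = m -0.61803·n.
#1 (-2,-6): internal coord -2 + (-6)·λ' = +1.70820; +1.70820 ∉ [-0.2, 0.8) → out
#2 (-6,11): internal coord -6 + (11)·λ' = -12.79837; -12.79837 ∉ [-0.2, 0.8) → out
#3 (0,9): internal coord 0 + (9)·λ' = -5.56231; -5.56231 ∉ [-0.2, 0.8) → out
#4 (-7,-10): internal coord -7 + (-10)·λ' = -0.81966; -0.81966 ∉ [-0.2, 0.8) → out
#5 (-2,-2): internal coord -2 + (-2)·λ' = -0.76393; -0.76393 ∉ [-0.2, 0.8) → out
#6 (-9,-5): internal coord -9 + (-5)·λ' = -5.90983; -5.90983 ∉ [-0.2, 0.8) → out
#7 (-5,2): internal coord -5 + (2)·λ' = -6.23607; -6.23607 ∉ [-0.2, 0.8) → out
#8 (8,-2): internal coord 8 + (-2)·λ' = +9.23607; +9.23607 ∉ [-0.2, 0.8) → out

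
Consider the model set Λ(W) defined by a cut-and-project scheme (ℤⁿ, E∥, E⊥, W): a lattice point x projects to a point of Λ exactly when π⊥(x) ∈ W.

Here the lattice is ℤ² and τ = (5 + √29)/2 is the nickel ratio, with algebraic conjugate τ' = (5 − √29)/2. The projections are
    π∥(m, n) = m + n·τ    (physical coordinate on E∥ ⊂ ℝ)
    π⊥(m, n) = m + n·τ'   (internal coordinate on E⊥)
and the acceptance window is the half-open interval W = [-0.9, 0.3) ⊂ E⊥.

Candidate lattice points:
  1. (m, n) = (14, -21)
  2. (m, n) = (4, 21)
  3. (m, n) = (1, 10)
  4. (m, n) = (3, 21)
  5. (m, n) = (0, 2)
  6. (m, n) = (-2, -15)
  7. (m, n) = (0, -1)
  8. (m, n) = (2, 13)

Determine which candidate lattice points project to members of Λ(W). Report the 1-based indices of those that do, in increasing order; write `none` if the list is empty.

τ' = (5−√29)/2 ≈ -0.1926.
candidate 1: (m,n)=(14,-21) → π∥ = 14-21·τ ≈ -95.0442, π⊥ = 14-21·τ' ≈ 18.0442 ∉ [-0.9, 0.3) ⇒ out
candidate 2: (m,n)=(4,21) → π∥ = 4+21·τ ≈ 113.0442, π⊥ = 4+21·τ' ≈ -0.0442 ∈ [-0.9, 0.3) ⇒ IN Λ
candidate 3: (m,n)=(1,10) → π∥ = 1+10·τ ≈ 52.9258, π⊥ = 1+10·τ' ≈ -0.9258 ∉ [-0.9, 0.3) ⇒ out
candidate 4: (m,n)=(3,21) → π∥ = 3+21·τ ≈ 112.0442, π⊥ = 3+21·τ' ≈ -1.0442 ∉ [-0.9, 0.3) ⇒ out
candidate 5: (m,n)=(0,2) → π∥ = 0+2·τ ≈ 10.3852, π⊥ = 0+2·τ' ≈ -0.3852 ∈ [-0.9, 0.3) ⇒ IN Λ
candidate 6: (m,n)=(-2,-15) → π∥ = -2-15·τ ≈ -79.8887, π⊥ = -2-15·τ' ≈ 0.8887 ∉ [-0.9, 0.3) ⇒ out
candidate 7: (m,n)=(0,-1) → π∥ = 0-1·τ ≈ -5.1926, π⊥ = 0-1·τ' ≈ 0.1926 ∈ [-0.9, 0.3) ⇒ IN Λ
candidate 8: (m,n)=(2,13) → π∥ = 2+13·τ ≈ 69.5036, π⊥ = 2+13·τ' ≈ -0.5036 ∈ [-0.9, 0.3) ⇒ IN Λ

2, 5, 7, 8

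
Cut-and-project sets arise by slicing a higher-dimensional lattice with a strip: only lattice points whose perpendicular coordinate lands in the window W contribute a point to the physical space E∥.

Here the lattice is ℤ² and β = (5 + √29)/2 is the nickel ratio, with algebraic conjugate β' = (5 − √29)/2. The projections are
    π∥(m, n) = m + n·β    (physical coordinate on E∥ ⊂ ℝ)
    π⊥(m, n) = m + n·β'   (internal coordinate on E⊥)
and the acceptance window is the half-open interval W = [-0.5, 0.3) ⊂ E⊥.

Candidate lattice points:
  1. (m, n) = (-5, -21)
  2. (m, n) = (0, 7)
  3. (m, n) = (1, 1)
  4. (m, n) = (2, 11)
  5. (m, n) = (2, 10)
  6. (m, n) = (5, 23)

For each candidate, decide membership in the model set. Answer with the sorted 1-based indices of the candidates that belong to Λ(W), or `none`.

4, 5

Numerically β ≈ 5.192582 and β' = −1/β ≈ -0.192582.
#1 (-5,-21): internal coord -5 + (-21)·β' = -0.955770; -0.955770 ∉ [-0.5, 0.3) → out
#2 (0,7): internal coord 0 + (7)·β' = -1.348077; -1.348077 ∉ [-0.5, 0.3) → out
#3 (1,1): internal coord 1 + (1)·β' = +0.807418; +0.807418 ∉ [-0.5, 0.3) → out
#4 (2,11): internal coord 2 + (11)·β' = -0.118406; -0.118406 ∈ [-0.5, 0.3) → IN Λ
#5 (2,10): internal coord 2 + (10)·β' = +0.074176; +0.074176 ∈ [-0.5, 0.3) → IN Λ
#6 (5,23): internal coord 5 + (23)·β' = +0.570605; +0.570605 ∉ [-0.5, 0.3) → out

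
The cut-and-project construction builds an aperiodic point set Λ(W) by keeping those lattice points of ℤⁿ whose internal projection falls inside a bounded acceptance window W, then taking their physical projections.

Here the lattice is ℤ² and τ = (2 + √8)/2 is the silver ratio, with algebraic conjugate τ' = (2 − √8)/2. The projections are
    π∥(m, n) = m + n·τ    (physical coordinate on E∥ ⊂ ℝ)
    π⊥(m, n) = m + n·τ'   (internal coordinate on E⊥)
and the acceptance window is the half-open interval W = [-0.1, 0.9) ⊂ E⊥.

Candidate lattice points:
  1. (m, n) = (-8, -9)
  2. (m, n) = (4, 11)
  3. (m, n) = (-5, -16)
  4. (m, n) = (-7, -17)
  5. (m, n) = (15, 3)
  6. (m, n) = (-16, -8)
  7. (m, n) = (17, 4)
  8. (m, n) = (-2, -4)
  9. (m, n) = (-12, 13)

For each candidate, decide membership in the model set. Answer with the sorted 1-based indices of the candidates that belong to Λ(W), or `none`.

4

τ' = (2−√8)/2 ≈ -0.41421.
candidate 1: (m,n)=(-8,-9) → π∥ = -8-9·τ ≈ -29.72792, π⊥ = -8-9·τ' ≈ -4.27208 ∉ [-0.1, 0.9) ⇒ out
candidate 2: (m,n)=(4,11) → π∥ = 4+11·τ ≈ 30.55635, π⊥ = 4+11·τ' ≈ -0.55635 ∉ [-0.1, 0.9) ⇒ out
candidate 3: (m,n)=(-5,-16) → π∥ = -5-16·τ ≈ -43.62742, π⊥ = -5-16·τ' ≈ 1.62742 ∉ [-0.1, 0.9) ⇒ out
candidate 4: (m,n)=(-7,-17) → π∥ = -7-17·τ ≈ -48.04163, π⊥ = -7-17·τ' ≈ 0.04163 ∈ [-0.1, 0.9) ⇒ IN Λ
candidate 5: (m,n)=(15,3) → π∥ = 15+3·τ ≈ 22.24264, π⊥ = 15+3·τ' ≈ 13.75736 ∉ [-0.1, 0.9) ⇒ out
candidate 6: (m,n)=(-16,-8) → π∥ = -16-8·τ ≈ -35.31371, π⊥ = -16-8·τ' ≈ -12.68629 ∉ [-0.1, 0.9) ⇒ out
candidate 7: (m,n)=(17,4) → π∥ = 17+4·τ ≈ 26.65685, π⊥ = 17+4·τ' ≈ 15.34315 ∉ [-0.1, 0.9) ⇒ out
candidate 8: (m,n)=(-2,-4) → π∥ = -2-4·τ ≈ -11.65685, π⊥ = -2-4·τ' ≈ -0.34315 ∉ [-0.1, 0.9) ⇒ out
candidate 9: (m,n)=(-12,13) → π∥ = -12+13·τ ≈ 19.38478, π⊥ = -12+13·τ' ≈ -17.38478 ∉ [-0.1, 0.9) ⇒ out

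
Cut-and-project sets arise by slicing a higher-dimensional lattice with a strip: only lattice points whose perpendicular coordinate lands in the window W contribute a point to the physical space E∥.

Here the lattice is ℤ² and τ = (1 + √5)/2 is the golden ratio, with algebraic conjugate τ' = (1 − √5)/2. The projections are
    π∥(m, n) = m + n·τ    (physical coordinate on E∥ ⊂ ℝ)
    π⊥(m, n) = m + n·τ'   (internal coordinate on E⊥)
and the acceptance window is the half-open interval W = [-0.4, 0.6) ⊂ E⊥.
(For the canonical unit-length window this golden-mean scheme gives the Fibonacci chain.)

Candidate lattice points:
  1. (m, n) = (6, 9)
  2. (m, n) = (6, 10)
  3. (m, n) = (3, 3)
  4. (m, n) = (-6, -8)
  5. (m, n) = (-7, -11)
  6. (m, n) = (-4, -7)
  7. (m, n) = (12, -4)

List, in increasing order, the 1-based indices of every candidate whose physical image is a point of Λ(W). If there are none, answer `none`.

1, 2, 5, 6

Numerically τ ≈ 1.61803 and τ' = −1/τ ≈ -0.61803.
#1 (6,9): internal coord 6 + (9)·τ' = +0.43769; +0.43769 ∈ [-0.4, 0.6) → IN Λ
#2 (6,10): internal coord 6 + (10)·τ' = -0.18034; -0.18034 ∈ [-0.4, 0.6) → IN Λ
#3 (3,3): internal coord 3 + (3)·τ' = +1.14590; +1.14590 ∉ [-0.4, 0.6) → out
#4 (-6,-8): internal coord -6 + (-8)·τ' = -1.05573; -1.05573 ∉ [-0.4, 0.6) → out
#5 (-7,-11): internal coord -7 + (-11)·τ' = -0.20163; -0.20163 ∈ [-0.4, 0.6) → IN Λ
#6 (-4,-7): internal coord -4 + (-7)·τ' = +0.32624; +0.32624 ∈ [-0.4, 0.6) → IN Λ
#7 (12,-4): internal coord 12 + (-4)·τ' = +14.47214; +14.47214 ∉ [-0.4, 0.6) → out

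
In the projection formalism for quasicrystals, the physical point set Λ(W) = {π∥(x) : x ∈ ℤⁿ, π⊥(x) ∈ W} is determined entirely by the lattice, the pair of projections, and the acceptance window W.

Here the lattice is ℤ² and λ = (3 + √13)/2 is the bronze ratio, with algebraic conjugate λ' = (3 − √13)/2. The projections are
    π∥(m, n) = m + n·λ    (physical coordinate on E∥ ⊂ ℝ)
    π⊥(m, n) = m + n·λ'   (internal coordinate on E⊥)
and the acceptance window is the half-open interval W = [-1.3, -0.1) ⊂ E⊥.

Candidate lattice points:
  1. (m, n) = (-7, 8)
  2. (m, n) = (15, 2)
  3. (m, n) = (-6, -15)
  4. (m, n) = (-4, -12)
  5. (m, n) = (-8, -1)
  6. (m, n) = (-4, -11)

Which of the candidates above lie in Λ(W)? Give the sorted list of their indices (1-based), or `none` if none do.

4, 6

λ' = (3−√13)/2 ≈ -0.3028.
#1 (-7,8): internal coord -7 + (8)·λ' = -9.4222; -9.4222 ∉ [-1.3, -0.1) → out
#2 (15,2): internal coord 15 + (2)·λ' = +14.3944; +14.3944 ∉ [-1.3, -0.1) → out
#3 (-6,-15): internal coord -6 + (-15)·λ' = -1.4584; -1.4584 ∉ [-1.3, -0.1) → out
#4 (-4,-12): internal coord -4 + (-12)·λ' = -0.3667; -0.3667 ∈ [-1.3, -0.1) → IN Λ
#5 (-8,-1): internal coord -8 + (-1)·λ' = -7.6972; -7.6972 ∉ [-1.3, -0.1) → out
#6 (-4,-11): internal coord -4 + (-11)·λ' = -0.6695; -0.6695 ∈ [-1.3, -0.1) → IN Λ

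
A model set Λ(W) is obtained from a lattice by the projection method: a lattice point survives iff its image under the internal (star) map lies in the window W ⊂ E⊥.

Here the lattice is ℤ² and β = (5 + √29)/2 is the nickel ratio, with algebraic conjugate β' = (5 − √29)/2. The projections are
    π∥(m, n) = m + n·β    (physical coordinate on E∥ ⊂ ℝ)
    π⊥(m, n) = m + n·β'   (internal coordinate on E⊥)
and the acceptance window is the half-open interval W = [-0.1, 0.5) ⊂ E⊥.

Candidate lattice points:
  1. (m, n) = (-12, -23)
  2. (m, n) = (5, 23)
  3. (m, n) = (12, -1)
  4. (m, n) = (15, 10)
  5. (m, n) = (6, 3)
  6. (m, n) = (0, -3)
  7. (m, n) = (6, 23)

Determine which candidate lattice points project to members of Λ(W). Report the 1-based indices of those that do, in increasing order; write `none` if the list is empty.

none

Compute β' = (5−√29)/2 = -0.1926, so π⊥(m,n) = m -0.1926·n.
#1 (-12,-23): internal coord -12 + (-23)·β' = -7.5706; -7.5706 ∉ [-0.1, 0.5) → out
#2 (5,23): internal coord 5 + (23)·β' = +0.5706; +0.5706 ∉ [-0.1, 0.5) → out
#3 (12,-1): internal coord 12 + (-1)·β' = +12.1926; +12.1926 ∉ [-0.1, 0.5) → out
#4 (15,10): internal coord 15 + (10)·β' = +13.0742; +13.0742 ∉ [-0.1, 0.5) → out
#5 (6,3): internal coord 6 + (3)·β' = +5.4223; +5.4223 ∉ [-0.1, 0.5) → out
#6 (0,-3): internal coord 0 + (-3)·β' = +0.5777; +0.5777 ∉ [-0.1, 0.5) → out
#7 (6,23): internal coord 6 + (23)·β' = +1.5706; +1.5706 ∉ [-0.1, 0.5) → out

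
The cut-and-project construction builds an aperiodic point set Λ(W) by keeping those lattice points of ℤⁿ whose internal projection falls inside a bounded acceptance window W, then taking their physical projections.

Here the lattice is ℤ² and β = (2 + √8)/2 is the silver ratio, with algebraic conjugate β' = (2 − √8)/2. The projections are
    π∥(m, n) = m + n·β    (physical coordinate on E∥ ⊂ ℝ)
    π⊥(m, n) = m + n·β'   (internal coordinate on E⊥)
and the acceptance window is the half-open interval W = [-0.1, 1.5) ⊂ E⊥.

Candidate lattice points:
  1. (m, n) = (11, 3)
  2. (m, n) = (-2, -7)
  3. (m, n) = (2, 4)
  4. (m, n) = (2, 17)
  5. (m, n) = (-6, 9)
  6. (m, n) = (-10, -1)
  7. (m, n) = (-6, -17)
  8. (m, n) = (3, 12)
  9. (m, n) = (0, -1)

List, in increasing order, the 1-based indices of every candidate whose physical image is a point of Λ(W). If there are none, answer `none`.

Numerically β ≈ 2.414214 and β' = −1/β ≈ -0.414214.
[1] lift (11,3): star map gives 9.757359; window check -0.1 ≤ 9.757359 < 1.5 is false → out
[2] lift (-2,-7): star map gives 0.899495; window check -0.1 ≤ 0.899495 < 1.5 is true → IN Λ
[3] lift (2,4): star map gives 0.343146; window check -0.1 ≤ 0.343146 < 1.5 is true → IN Λ
[4] lift (2,17): star map gives -5.041631; window check -0.1 ≤ -5.041631 < 1.5 is false → out
[5] lift (-6,9): star map gives -9.727922; window check -0.1 ≤ -9.727922 < 1.5 is false → out
[6] lift (-10,-1): star map gives -9.585786; window check -0.1 ≤ -9.585786 < 1.5 is false → out
[7] lift (-6,-17): star map gives 1.041631; window check -0.1 ≤ 1.041631 < 1.5 is true → IN Λ
[8] lift (3,12): star map gives -1.970563; window check -0.1 ≤ -1.970563 < 1.5 is false → out
[9] lift (0,-1): star map gives 0.414214; window check -0.1 ≤ 0.414214 < 1.5 is true → IN Λ

2, 3, 7, 9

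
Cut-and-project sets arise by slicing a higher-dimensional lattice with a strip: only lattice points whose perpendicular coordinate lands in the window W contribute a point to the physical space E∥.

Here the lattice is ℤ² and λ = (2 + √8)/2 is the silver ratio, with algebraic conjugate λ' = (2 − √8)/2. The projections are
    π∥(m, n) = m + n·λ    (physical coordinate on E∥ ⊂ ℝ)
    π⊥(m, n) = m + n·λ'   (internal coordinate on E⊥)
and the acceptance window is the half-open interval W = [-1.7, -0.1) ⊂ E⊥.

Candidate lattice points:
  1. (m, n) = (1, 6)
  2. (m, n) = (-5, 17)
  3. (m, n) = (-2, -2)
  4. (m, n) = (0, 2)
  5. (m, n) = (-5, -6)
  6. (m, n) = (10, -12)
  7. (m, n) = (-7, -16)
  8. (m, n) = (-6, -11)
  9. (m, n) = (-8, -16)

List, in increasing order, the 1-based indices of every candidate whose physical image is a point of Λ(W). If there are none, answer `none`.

Compute λ' = (2−√8)/2 = -0.4142, so π⊥(m,n) = m -0.4142·n.
candidate 1: (m,n)=(1,6) → π∥ = 1+6·λ ≈ 15.4853, π⊥ = 1+6·λ' ≈ -1.4853 ∈ [-1.7, -0.1) ⇒ IN Λ
candidate 2: (m,n)=(-5,17) → π∥ = -5+17·λ ≈ 36.0416, π⊥ = -5+17·λ' ≈ -12.0416 ∉ [-1.7, -0.1) ⇒ out
candidate 3: (m,n)=(-2,-2) → π∥ = -2-2·λ ≈ -6.8284, π⊥ = -2-2·λ' ≈ -1.1716 ∈ [-1.7, -0.1) ⇒ IN Λ
candidate 4: (m,n)=(0,2) → π∥ = 0+2·λ ≈ 4.8284, π⊥ = 0+2·λ' ≈ -0.8284 ∈ [-1.7, -0.1) ⇒ IN Λ
candidate 5: (m,n)=(-5,-6) → π∥ = -5-6·λ ≈ -19.4853, π⊥ = -5-6·λ' ≈ -2.5147 ∉ [-1.7, -0.1) ⇒ out
candidate 6: (m,n)=(10,-12) → π∥ = 10-12·λ ≈ -18.9706, π⊥ = 10-12·λ' ≈ 14.9706 ∉ [-1.7, -0.1) ⇒ out
candidate 7: (m,n)=(-7,-16) → π∥ = -7-16·λ ≈ -45.6274, π⊥ = -7-16·λ' ≈ -0.3726 ∈ [-1.7, -0.1) ⇒ IN Λ
candidate 8: (m,n)=(-6,-11) → π∥ = -6-11·λ ≈ -32.5563, π⊥ = -6-11·λ' ≈ -1.4437 ∈ [-1.7, -0.1) ⇒ IN Λ
candidate 9: (m,n)=(-8,-16) → π∥ = -8-16·λ ≈ -46.6274, π⊥ = -8-16·λ' ≈ -1.3726 ∈ [-1.7, -0.1) ⇒ IN Λ

1, 3, 4, 7, 8, 9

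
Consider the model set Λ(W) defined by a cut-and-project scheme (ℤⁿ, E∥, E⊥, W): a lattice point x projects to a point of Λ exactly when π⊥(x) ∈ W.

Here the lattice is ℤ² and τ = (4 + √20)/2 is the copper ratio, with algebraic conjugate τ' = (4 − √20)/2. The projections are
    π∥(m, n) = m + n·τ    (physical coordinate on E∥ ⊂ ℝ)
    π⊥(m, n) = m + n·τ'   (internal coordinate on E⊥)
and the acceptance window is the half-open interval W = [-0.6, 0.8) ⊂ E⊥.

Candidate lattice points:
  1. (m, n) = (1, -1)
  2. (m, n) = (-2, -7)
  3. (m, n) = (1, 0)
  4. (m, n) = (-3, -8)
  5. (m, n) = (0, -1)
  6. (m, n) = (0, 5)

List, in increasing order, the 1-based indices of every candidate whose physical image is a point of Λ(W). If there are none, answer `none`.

2, 5

Compute τ' = (4−√20)/2 = -0.236068, so π⊥(m,n) = m -0.236068·n.
candidate 1: (m,n)=(1,-1) → π∥ = 1-1·τ ≈ -3.236068, π⊥ = 1-1·τ' ≈ 1.236068 ∉ [-0.6, 0.8) ⇒ out
candidate 2: (m,n)=(-2,-7) → π∥ = -2-7·τ ≈ -31.652476, π⊥ = -2-7·τ' ≈ -0.347524 ∈ [-0.6, 0.8) ⇒ IN Λ
candidate 3: (m,n)=(1,0) → π∥ = 1+0·τ ≈ 1.000000, π⊥ = 1+0·τ' ≈ 1.000000 ∉ [-0.6, 0.8) ⇒ out
candidate 4: (m,n)=(-3,-8) → π∥ = -3-8·τ ≈ -36.888544, π⊥ = -3-8·τ' ≈ -1.111456 ∉ [-0.6, 0.8) ⇒ out
candidate 5: (m,n)=(0,-1) → π∥ = 0-1·τ ≈ -4.236068, π⊥ = 0-1·τ' ≈ 0.236068 ∈ [-0.6, 0.8) ⇒ IN Λ
candidate 6: (m,n)=(0,5) → π∥ = 0+5·τ ≈ 21.180340, π⊥ = 0+5·τ' ≈ -1.180340 ∉ [-0.6, 0.8) ⇒ out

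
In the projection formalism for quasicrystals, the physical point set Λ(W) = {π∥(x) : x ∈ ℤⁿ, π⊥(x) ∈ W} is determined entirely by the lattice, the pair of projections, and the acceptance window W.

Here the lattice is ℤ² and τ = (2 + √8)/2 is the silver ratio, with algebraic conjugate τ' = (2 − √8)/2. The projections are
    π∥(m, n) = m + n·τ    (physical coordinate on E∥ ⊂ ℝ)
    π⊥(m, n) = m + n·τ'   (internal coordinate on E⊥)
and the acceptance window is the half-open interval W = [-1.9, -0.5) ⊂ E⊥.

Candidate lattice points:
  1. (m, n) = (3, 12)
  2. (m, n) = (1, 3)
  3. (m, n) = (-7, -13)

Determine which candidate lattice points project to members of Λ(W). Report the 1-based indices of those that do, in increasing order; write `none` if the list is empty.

3

Numerically τ ≈ 2.4142 and τ' = −1/τ ≈ -0.4142.
candidate 1: (m,n)=(3,12) → π∥ = 3+12·τ ≈ 31.9706, π⊥ = 3+12·τ' ≈ -1.9706 ∉ [-1.9, -0.5) ⇒ out
candidate 2: (m,n)=(1,3) → π∥ = 1+3·τ ≈ 8.2426, π⊥ = 1+3·τ' ≈ -0.2426 ∉ [-1.9, -0.5) ⇒ out
candidate 3: (m,n)=(-7,-13) → π∥ = -7-13·τ ≈ -38.3848, π⊥ = -7-13·τ' ≈ -1.6152 ∈ [-1.9, -0.5) ⇒ IN Λ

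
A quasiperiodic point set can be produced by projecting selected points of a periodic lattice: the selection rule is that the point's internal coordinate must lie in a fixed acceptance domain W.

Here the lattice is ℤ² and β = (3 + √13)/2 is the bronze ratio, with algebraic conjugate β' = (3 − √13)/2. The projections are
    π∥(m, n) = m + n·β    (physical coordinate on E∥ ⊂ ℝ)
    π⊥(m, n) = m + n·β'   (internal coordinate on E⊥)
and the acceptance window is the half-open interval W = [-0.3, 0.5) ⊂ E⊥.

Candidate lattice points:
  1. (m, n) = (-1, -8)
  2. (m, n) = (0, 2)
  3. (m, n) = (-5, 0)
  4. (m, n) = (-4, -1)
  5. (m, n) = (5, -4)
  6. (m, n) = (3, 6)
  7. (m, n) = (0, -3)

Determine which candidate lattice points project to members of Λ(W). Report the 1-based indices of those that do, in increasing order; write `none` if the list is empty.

β' = (3−√13)/2 ≈ -0.3028.
candidate 1: (m,n)=(-1,-8) → π∥ = -1-8·β ≈ -27.4222, π⊥ = -1-8·β' ≈ 1.4222 ∉ [-0.3, 0.5) ⇒ out
candidate 2: (m,n)=(0,2) → π∥ = 0+2·β ≈ 6.6056, π⊥ = 0+2·β' ≈ -0.6056 ∉ [-0.3, 0.5) ⇒ out
candidate 3: (m,n)=(-5,0) → π∥ = -5+0·β ≈ -5.0000, π⊥ = -5+0·β' ≈ -5.0000 ∉ [-0.3, 0.5) ⇒ out
candidate 4: (m,n)=(-4,-1) → π∥ = -4-1·β ≈ -7.3028, π⊥ = -4-1·β' ≈ -3.6972 ∉ [-0.3, 0.5) ⇒ out
candidate 5: (m,n)=(5,-4) → π∥ = 5-4·β ≈ -8.2111, π⊥ = 5-4·β' ≈ 6.2111 ∉ [-0.3, 0.5) ⇒ out
candidate 6: (m,n)=(3,6) → π∥ = 3+6·β ≈ 22.8167, π⊥ = 3+6·β' ≈ 1.1833 ∉ [-0.3, 0.5) ⇒ out
candidate 7: (m,n)=(0,-3) → π∥ = 0-3·β ≈ -9.9083, π⊥ = 0-3·β' ≈ 0.9083 ∉ [-0.3, 0.5) ⇒ out

none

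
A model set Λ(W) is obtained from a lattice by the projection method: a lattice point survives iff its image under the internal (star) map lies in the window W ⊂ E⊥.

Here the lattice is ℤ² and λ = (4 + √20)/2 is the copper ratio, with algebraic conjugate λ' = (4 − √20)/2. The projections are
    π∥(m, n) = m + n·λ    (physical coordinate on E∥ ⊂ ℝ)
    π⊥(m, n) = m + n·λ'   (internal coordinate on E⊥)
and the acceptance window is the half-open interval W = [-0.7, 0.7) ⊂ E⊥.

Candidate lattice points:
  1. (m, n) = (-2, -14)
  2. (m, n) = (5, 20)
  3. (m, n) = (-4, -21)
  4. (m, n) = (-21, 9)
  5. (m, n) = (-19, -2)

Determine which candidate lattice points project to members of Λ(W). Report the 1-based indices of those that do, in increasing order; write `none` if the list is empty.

2

Numerically λ ≈ 4.23607 and λ' = −1/λ ≈ -0.23607.
#1 (-2,-14): internal coord -2 + (-14)·λ' = +1.30495; +1.30495 ∉ [-0.7, 0.7) → out
#2 (5,20): internal coord 5 + (20)·λ' = +0.27864; +0.27864 ∈ [-0.7, 0.7) → IN Λ
#3 (-4,-21): internal coord -4 + (-21)·λ' = +0.95743; +0.95743 ∉ [-0.7, 0.7) → out
#4 (-21,9): internal coord -21 + (9)·λ' = -23.12461; -23.12461 ∉ [-0.7, 0.7) → out
#5 (-19,-2): internal coord -19 + (-2)·λ' = -18.52786; -18.52786 ∉ [-0.7, 0.7) → out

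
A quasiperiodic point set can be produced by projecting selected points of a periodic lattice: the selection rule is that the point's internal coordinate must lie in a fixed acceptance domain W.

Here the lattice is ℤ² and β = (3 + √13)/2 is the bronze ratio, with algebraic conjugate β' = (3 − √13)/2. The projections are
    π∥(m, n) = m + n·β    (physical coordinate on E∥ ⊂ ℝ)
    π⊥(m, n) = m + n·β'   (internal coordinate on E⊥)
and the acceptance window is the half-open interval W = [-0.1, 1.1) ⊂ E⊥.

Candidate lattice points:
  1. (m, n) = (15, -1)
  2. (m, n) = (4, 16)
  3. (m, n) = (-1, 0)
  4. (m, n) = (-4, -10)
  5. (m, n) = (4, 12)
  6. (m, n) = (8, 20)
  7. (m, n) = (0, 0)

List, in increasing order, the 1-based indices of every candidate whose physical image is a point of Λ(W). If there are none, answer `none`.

Compute β' = (3−√13)/2 = -0.3028, so π⊥(m,n) = m -0.3028·n.
candidate 1: (m,n)=(15,-1) → π∥ = 15-1·β ≈ 11.6972, π⊥ = 15-1·β' ≈ 15.3028 ∉ [-0.1, 1.1) ⇒ out
candidate 2: (m,n)=(4,16) → π∥ = 4+16·β ≈ 56.8444, π⊥ = 4+16·β' ≈ -0.8444 ∉ [-0.1, 1.1) ⇒ out
candidate 3: (m,n)=(-1,0) → π∥ = -1+0·β ≈ -1.0000, π⊥ = -1+0·β' ≈ -1.0000 ∉ [-0.1, 1.1) ⇒ out
candidate 4: (m,n)=(-4,-10) → π∥ = -4-10·β ≈ -37.0278, π⊥ = -4-10·β' ≈ -0.9722 ∉ [-0.1, 1.1) ⇒ out
candidate 5: (m,n)=(4,12) → π∥ = 4+12·β ≈ 43.6333, π⊥ = 4+12·β' ≈ 0.3667 ∈ [-0.1, 1.1) ⇒ IN Λ
candidate 6: (m,n)=(8,20) → π∥ = 8+20·β ≈ 74.0555, π⊥ = 8+20·β' ≈ 1.9445 ∉ [-0.1, 1.1) ⇒ out
candidate 7: (m,n)=(0,0) → π∥ = 0+0·β ≈ 0.0000, π⊥ = 0+0·β' ≈ 0.0000 ∈ [-0.1, 1.1) ⇒ IN Λ

5, 7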